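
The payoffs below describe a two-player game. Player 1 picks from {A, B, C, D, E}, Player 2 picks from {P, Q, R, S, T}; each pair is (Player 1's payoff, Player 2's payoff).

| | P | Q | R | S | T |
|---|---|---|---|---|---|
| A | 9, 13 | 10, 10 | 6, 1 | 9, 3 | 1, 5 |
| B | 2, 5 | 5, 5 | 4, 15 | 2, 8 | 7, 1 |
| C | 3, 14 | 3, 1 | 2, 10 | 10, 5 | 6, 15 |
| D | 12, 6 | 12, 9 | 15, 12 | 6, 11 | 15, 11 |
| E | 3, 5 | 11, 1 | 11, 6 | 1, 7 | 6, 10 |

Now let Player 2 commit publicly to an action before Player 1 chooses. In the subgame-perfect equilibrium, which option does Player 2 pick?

Player 1 best-responds to each possible Player 2 move:
- P: BR = D, leader payoff 6.
- Q: BR = D, leader payoff 9.
- R: BR = D, leader payoff 12.
- S: BR = C, leader payoff 5.
- T: BR = D, leader payoff 11.
Player 2's induced payoffs are 6, 9, 12, 5, 11, so Player 2 commits to R. Subgame-perfect outcome: (D, R) with payoffs (15, 12).

R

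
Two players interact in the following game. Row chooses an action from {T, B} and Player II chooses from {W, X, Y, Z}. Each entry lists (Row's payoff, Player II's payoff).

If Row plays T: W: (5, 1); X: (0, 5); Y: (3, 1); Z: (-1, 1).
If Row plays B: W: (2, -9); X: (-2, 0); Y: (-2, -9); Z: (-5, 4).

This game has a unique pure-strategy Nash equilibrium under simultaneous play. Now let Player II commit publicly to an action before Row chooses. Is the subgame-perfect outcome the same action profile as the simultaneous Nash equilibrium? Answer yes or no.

Backward induction with Player II moving first.
- W: BR = T, leader payoff 1.
- X: BR = T, leader payoff 5.
- Y: BR = T, leader payoff 1.
- Z: BR = T, leader payoff 1.
Among 1, 5, 1, 1, the best is 5 at X. Subgame-perfect outcome: (T, X) with payoffs (0, 5).
For the simultaneous game, intersect best replies.
Row's best replies: W→T; X→T; Y→T; Z→T.
Player II's best replies: T→X; B→Z.
Only (T, X) has each player best-responding; Nash payoffs (0, 5).
Sequential outcome (T, X) coincides with the Nash profile (T, X).

yes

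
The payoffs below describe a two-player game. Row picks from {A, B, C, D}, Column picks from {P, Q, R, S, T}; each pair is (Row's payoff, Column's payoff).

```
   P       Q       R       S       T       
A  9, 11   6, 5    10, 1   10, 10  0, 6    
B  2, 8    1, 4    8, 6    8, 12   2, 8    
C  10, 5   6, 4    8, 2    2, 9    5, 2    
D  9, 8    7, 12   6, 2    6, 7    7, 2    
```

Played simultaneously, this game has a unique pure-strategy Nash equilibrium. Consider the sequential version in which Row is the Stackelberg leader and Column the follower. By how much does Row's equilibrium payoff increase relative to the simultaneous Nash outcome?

Backward induction with Row moving first.
- A: BR = P, leader payoff 9.
- B: BR = S, leader payoff 8.
- C: BR = S, leader payoff 2.
- D: BR = Q, leader payoff 7.
Row's induced payoffs are 9, 8, 2, 7, so Row commits to A. Subgame-perfect outcome: (A, P) with payoffs (9, 11).
Under simultaneous play:
Row's best replies: P→C; Q→D; R→A; S→A; T→D.
Column's best replies: A→P; B→S; C→S; D→Q.
Only (D, Q) has each player best-responding; Nash payoffs (7, 12).
Row's commitment gain: 9 − 7 = 2.

2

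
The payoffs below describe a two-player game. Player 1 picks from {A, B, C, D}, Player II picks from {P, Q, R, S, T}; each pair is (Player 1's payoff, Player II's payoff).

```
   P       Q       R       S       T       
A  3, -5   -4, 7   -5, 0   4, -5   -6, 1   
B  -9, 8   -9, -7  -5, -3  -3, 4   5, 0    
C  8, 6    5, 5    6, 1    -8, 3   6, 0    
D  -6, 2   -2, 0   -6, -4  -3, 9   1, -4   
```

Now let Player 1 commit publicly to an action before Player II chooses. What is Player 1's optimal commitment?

Solve by backward induction (Player 1 leads).
- A: BR = Q, leader payoff -4.
- B: BR = P, leader payoff -9.
- C: BR = P, leader payoff 8.
- D: BR = S, leader payoff -3.
Among -4, -9, 8, -3, the best is 8 at C. Subgame-perfect outcome: (C, P) with payoffs (8, 6).

C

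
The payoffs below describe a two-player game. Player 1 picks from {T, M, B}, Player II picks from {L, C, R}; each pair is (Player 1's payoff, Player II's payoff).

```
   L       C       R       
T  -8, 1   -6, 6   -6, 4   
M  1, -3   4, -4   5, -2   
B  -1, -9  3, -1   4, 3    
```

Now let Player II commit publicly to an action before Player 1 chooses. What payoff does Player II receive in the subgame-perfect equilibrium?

-2

Work backward from Player 1's decision.
- L: BR = M, leader payoff -3.
- C: BR = M, leader payoff -4.
- R: BR = M, leader payoff -2.
Among -3, -4, -2, the best is -2 at R. Subgame-perfect outcome: (M, R) with payoffs (5, -2).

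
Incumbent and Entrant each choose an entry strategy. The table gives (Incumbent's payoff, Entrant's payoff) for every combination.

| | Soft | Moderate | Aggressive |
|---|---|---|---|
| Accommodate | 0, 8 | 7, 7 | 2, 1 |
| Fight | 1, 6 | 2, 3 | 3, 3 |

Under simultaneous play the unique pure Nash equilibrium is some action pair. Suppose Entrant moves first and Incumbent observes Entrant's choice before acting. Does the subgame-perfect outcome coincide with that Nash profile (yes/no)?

no

Work backward from Incumbent's decision.
- Soft → Incumbent plays Fight (best of 0, 1); Entrant gets 6.
- Moderate → Incumbent plays Accommodate (best of 7, 2); Entrant gets 7.
- Aggressive → Incumbent plays Fight (best of 2, 3); Entrant gets 3.
Among 6, 7, 3, the best is 7 at Moderate. Subgame-perfect outcome: (Accommodate, Moderate) with payoffs (7, 7).
For the simultaneous game, intersect best replies.
Incumbent's best replies: Soft→Fight; Moderate→Accommodate; Aggressive→Fight.
Entrant's best replies: Accommodate→Soft; Fight→Soft.
The unique mutual best reply is (Fight, Soft), giving (1, 6).
Sequential outcome (Accommodate, Moderate) differs from the Nash profile (Fight, Soft).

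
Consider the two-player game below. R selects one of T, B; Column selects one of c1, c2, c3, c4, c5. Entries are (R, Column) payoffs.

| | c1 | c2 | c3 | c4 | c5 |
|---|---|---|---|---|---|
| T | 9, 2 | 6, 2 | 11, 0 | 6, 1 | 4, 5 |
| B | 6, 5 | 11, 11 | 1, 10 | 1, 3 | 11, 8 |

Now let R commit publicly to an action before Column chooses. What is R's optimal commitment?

Solve by backward induction (R leads).
- T: Column compares 2, 2, 0, 1, 5 and picks c5; R would get 4.
- B: Column compares 5, 11, 10, 3, 8 and picks c2; R would get 11.
R's induced payoffs are 4, 11, so R commits to B. Subgame-perfect outcome: (B, c2) with payoffs (11, 11).

B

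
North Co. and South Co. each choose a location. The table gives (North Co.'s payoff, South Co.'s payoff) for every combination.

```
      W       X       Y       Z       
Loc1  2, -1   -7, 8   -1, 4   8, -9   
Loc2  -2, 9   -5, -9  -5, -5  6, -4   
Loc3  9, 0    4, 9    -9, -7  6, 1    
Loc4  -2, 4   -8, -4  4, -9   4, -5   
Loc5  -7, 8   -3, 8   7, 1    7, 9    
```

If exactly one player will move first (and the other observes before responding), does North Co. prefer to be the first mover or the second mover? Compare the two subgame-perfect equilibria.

first

If North Co. leads: South Co.'s best replies are Loc1→X, Loc2→W, Loc3→X, Loc4→W, Loc5→Z; North Co.'s induced payoffs -7, -2, 4, -2, 7; outcome (Loc5, Z), payoffs (7, 9).
If South Co. leads: North Co.'s best replies are W→Loc3, X→Loc3, Y→Loc5, Z→Loc1; South Co.'s induced payoffs 0, 9, 1, -9; outcome (Loc3, X), payoffs (4, 9).
North Co. gets 7 moving first and 4 moving second, so North Co. prefers to move first.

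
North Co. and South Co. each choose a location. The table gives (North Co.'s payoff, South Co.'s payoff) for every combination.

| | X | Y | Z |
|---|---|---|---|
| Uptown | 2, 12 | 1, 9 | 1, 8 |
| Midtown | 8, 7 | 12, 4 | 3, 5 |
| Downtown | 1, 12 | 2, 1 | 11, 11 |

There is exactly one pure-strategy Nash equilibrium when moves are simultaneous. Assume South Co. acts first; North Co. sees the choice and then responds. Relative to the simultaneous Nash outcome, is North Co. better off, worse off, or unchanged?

better off

North Co. best-responds to each possible South Co. move:
- X → North Co. plays Midtown (best of 2, 8, 1); South Co. gets 7.
- Y → North Co. plays Midtown (best of 1, 12, 2); South Co. gets 4.
- Z → North Co. plays Downtown (best of 1, 3, 11); South Co. gets 11.
Maximizing over 7, 4, 11, South Co. chooses Z. Subgame-perfect outcome: (Downtown, Z) with payoffs (11, 11).
Now find the simultaneous Nash equilibrium.
North Co.'s best replies: X→Midtown; Y→Midtown; Z→Downtown.
South Co.'s best replies: Uptown→X; Midtown→X; Downtown→X.
Only (Midtown, X) has each player best-responding; Nash payoffs (8, 7).
North Co. earns 11 sequentially versus 8 at the Nash outcome: better off.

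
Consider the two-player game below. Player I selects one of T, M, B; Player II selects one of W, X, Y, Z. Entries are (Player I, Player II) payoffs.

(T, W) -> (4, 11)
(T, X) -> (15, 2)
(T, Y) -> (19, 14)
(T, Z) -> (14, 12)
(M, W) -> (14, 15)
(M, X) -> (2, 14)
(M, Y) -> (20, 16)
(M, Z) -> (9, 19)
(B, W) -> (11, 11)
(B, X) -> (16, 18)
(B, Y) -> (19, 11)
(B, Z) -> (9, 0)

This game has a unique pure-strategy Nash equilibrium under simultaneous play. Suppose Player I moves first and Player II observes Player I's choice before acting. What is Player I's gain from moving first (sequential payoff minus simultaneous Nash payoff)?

3

Solve by backward induction (Player I leads).
- T → Player II plays Y (best of 11, 2, 14, 12); Player I gets 19.
- M → Player II plays Z (best of 15, 14, 16, 19); Player I gets 9.
- B → Player II plays X (best of 11, 18, 11, 0); Player I gets 16.
Maximizing over 19, 9, 16, Player I chooses T. Subgame-perfect outcome: (T, Y) with payoffs (19, 14).
Under simultaneous play:
Player I's best replies: W→M; X→B; Y→M; Z→T.
Player II's best replies: T→Y; M→Z; B→X.
The unique mutual best reply is (B, X), giving (16, 18).
Player I's commitment gain: 19 − 16 = 3.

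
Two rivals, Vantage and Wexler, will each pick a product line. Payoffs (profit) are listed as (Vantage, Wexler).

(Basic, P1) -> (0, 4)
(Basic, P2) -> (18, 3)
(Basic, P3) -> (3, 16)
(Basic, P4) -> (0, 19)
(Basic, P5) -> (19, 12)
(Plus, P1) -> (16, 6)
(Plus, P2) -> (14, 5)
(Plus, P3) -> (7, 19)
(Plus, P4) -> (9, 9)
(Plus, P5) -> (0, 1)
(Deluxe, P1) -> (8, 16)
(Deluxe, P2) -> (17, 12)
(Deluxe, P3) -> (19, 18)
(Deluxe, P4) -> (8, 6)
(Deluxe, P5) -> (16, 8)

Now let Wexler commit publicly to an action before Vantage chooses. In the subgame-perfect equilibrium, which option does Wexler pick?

P3

Backward induction with Wexler moving first.
- P1 → Vantage plays Plus (best of 0, 16, 8); Wexler gets 6.
- P2 → Vantage plays Basic (best of 18, 14, 17); Wexler gets 3.
- P3 → Vantage plays Deluxe (best of 3, 7, 19); Wexler gets 18.
- P4 → Vantage plays Plus (best of 0, 9, 8); Wexler gets 9.
- P5 → Vantage plays Basic (best of 19, 0, 16); Wexler gets 12.
Wexler's induced payoffs are 6, 3, 18, 9, 12, so Wexler commits to P3. Subgame-perfect outcome: (Deluxe, P3) with payoffs (19, 18).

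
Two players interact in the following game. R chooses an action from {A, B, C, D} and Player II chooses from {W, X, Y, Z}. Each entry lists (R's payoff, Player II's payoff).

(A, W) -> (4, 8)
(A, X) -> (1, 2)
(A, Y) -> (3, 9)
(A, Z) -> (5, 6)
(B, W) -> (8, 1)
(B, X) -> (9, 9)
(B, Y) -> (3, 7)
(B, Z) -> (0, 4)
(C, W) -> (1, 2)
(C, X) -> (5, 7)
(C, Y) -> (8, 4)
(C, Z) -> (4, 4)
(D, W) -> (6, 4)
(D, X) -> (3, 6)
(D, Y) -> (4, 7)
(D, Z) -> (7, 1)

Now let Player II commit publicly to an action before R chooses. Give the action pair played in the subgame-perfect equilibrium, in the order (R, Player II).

(B, X)

Work backward from R's decision.
- W: BR = B, leader payoff 1.
- X: BR = B, leader payoff 9.
- Y: BR = C, leader payoff 4.
- Z: BR = D, leader payoff 1.
Among 1, 9, 4, 1, the best is 9 at X. Subgame-perfect outcome: (B, X) with payoffs (9, 9).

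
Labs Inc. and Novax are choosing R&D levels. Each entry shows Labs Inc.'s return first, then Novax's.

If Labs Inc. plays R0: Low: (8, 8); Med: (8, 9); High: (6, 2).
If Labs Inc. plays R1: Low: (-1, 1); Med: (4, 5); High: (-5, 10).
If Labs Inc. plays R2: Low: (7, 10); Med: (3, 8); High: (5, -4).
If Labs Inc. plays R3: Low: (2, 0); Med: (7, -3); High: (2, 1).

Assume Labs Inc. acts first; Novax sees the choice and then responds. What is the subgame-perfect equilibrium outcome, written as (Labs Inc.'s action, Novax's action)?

(R0, Med)

Novax best-responds to each possible Labs Inc. move:
- R0 → Novax plays Med (best of 8, 9, 2); Labs Inc. gets 8.
- R1 → Novax plays High (best of 1, 5, 10); Labs Inc. gets -5.
- R2 → Novax plays Low (best of 10, 8, -4); Labs Inc. gets 7.
- R3 → Novax plays High (best of 0, -3, 1); Labs Inc. gets 2.
Among 8, -5, 7, 2, the best is 8 at R0. Subgame-perfect outcome: (R0, Med) with payoffs (8, 9).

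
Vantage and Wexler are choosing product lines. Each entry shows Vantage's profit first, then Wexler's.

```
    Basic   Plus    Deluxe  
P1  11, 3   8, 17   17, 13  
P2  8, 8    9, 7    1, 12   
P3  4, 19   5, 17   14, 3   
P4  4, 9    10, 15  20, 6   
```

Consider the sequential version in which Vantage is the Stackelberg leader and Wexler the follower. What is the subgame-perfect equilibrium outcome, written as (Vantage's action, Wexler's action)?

(P4, Plus)

Solve by backward induction (Vantage leads).
- P1: BR = Plus, leader payoff 8.
- P2: BR = Deluxe, leader payoff 1.
- P3: BR = Basic, leader payoff 4.
- P4: BR = Plus, leader payoff 10.
Among 8, 1, 4, 10, the best is 10 at P4. Subgame-perfect outcome: (P4, Plus) with payoffs (10, 15).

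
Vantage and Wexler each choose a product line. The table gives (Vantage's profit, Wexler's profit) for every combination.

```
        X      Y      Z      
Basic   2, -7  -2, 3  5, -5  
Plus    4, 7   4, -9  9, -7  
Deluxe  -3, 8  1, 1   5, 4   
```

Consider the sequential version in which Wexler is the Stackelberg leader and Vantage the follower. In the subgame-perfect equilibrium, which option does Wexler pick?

Work backward from Vantage's decision.
- X: BR = Plus, leader payoff 7.
- Y: BR = Plus, leader payoff -9.
- Z: BR = Plus, leader payoff -7.
Maximizing over 7, -9, -7, Wexler chooses X. Subgame-perfect outcome: (Plus, X) with payoffs (4, 7).

X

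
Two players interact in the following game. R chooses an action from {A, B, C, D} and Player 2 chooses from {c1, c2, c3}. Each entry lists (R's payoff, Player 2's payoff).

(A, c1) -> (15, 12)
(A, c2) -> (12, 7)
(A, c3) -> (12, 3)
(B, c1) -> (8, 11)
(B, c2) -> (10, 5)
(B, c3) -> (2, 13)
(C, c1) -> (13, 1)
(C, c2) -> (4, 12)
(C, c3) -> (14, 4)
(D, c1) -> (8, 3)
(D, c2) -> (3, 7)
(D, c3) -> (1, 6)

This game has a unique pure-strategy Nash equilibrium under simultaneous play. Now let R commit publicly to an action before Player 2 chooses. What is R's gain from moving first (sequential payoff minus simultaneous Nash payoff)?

Work backward from Player 2's decision.
- A: BR = c1, leader payoff 15.
- B: BR = c3, leader payoff 2.
- C: BR = c2, leader payoff 4.
- D: BR = c2, leader payoff 3.
Among 15, 2, 4, 3, the best is 15 at A. Subgame-perfect outcome: (A, c1) with payoffs (15, 12).
Under simultaneous play:
R's best replies: c1→A; c2→A; c3→C.
Player 2's best replies: A→c1; B→c3; C→c2; D→c2.
The unique mutual best reply is (A, c1), giving (15, 12).
R's commitment gain: 15 − 15 = 0.

0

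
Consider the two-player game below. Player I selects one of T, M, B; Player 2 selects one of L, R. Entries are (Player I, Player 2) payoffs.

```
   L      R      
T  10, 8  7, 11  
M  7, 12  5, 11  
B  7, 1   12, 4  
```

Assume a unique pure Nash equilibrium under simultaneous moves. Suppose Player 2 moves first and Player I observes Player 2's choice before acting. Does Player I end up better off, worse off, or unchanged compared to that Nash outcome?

Work backward from Player I's decision.
- L → Player I plays T (best of 10, 7, 7); Player 2 gets 8.
- R → Player I plays B (best of 7, 5, 12); Player 2 gets 4.
Player 2's induced payoffs are 8, 4, so Player 2 commits to L. Subgame-perfect outcome: (T, L) with payoffs (10, 8).
Now find the simultaneous Nash equilibrium.
Player I's best replies: L→T; R→B.
Player 2's best replies: T→R; M→L; B→R.
The unique mutual best reply is (B, R), giving (12, 4).
Player I earns 10 sequentially versus 12 at the Nash outcome: worse off.

worse off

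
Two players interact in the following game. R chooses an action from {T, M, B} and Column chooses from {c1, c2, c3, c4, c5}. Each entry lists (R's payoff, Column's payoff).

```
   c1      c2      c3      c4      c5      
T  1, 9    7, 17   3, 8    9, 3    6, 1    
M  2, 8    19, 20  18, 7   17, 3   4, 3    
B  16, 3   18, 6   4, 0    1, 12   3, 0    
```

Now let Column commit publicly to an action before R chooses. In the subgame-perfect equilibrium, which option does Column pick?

Backward induction with Column moving first.
- c1: BR = B, leader payoff 3.
- c2: BR = M, leader payoff 20.
- c3: BR = M, leader payoff 7.
- c4: BR = M, leader payoff 3.
- c5: BR = T, leader payoff 1.
Among 3, 20, 7, 3, 1, the best is 20 at c2. Subgame-perfect outcome: (M, c2) with payoffs (19, 20).

c2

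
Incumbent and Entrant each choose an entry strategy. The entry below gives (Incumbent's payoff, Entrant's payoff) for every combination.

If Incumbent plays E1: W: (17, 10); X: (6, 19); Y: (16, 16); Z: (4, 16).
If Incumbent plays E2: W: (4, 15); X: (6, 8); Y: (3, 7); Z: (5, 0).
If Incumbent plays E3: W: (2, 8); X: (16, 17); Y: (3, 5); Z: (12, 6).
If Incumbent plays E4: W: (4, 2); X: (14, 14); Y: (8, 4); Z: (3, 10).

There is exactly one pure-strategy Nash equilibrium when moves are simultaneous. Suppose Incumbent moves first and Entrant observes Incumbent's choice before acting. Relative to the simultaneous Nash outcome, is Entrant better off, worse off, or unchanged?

unchanged

Work backward from Entrant's decision.
- E1 → Entrant plays X (best of 10, 19, 16, 16); Incumbent gets 6.
- E2 → Entrant plays W (best of 15, 8, 7, 0); Incumbent gets 4.
- E3 → Entrant plays X (best of 8, 17, 5, 6); Incumbent gets 16.
- E4 → Entrant plays X (best of 2, 14, 4, 10); Incumbent gets 14.
Incumbent's induced payoffs are 6, 4, 16, 14, so Incumbent commits to E3. Subgame-perfect outcome: (E3, X) with payoffs (16, 17).
Now find the simultaneous Nash equilibrium.
Incumbent's best replies: W→E1; X→E3; Y→E1; Z→E3.
Entrant's best replies: E1→X; E2→W; E3→X; E4→X.
Only (E3, X) has each player best-responding; Nash payoffs (16, 17).
Entrant earns 17 sequentially versus 17 at the Nash outcome: unchanged.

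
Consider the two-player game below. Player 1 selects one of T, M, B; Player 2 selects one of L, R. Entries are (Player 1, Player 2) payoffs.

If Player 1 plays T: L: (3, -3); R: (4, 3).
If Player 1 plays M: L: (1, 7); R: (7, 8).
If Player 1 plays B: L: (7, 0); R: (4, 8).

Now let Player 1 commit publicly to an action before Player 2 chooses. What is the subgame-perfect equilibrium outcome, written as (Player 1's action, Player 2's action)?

Player 2 best-responds to each possible Player 1 move:
- T: BR = R, leader payoff 4.
- M: BR = R, leader payoff 7.
- B: BR = R, leader payoff 4.
Among 4, 7, 4, the best is 7 at M. Subgame-perfect outcome: (M, R) with payoffs (7, 8).

(M, R)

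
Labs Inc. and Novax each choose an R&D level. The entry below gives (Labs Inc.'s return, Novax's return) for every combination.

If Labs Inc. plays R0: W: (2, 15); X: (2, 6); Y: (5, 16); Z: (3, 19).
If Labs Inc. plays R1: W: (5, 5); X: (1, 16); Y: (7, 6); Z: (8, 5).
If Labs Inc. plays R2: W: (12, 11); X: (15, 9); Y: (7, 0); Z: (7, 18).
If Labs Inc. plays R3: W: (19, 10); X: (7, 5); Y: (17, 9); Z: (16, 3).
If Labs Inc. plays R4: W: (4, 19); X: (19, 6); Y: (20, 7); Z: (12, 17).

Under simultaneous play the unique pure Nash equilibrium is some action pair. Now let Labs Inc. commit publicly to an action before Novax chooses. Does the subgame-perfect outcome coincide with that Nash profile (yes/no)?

yes

Work backward from Novax's decision.
- R0 → Novax plays Z (best of 15, 6, 16, 19); Labs Inc. gets 3.
- R1 → Novax plays X (best of 5, 16, 6, 5); Labs Inc. gets 1.
- R2 → Novax plays Z (best of 11, 9, 0, 18); Labs Inc. gets 7.
- R3 → Novax plays W (best of 10, 5, 9, 3); Labs Inc. gets 19.
- R4 → Novax plays W (best of 19, 6, 7, 17); Labs Inc. gets 4.
Labs Inc.'s induced payoffs are 3, 1, 7, 19, 4, so Labs Inc. commits to R3. Subgame-perfect outcome: (R3, W) with payoffs (19, 10).
Under simultaneous play:
Labs Inc.'s best replies: W→R3; X→R4; Y→R4; Z→R3.
Novax's best replies: R0→Z; R1→X; R2→Z; R3→W; R4→W.
The unique mutual best reply is (R3, W), giving (19, 10).
Sequential outcome (R3, W) coincides with the Nash profile (R3, W).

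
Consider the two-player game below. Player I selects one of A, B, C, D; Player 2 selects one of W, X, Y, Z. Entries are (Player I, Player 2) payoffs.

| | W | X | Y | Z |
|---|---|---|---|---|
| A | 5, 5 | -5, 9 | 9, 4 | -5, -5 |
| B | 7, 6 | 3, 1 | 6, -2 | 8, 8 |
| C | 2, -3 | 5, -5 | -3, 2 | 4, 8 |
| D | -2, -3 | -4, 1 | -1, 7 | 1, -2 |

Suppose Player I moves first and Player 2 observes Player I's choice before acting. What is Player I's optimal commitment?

B

Player 2 best-responds to each possible Player I move:
- A: BR = X, leader payoff -5.
- B: BR = Z, leader payoff 8.
- C: BR = Z, leader payoff 4.
- D: BR = Y, leader payoff -1.
Player I's induced payoffs are -5, 8, 4, -1, so Player I commits to B. Subgame-perfect outcome: (B, Z) with payoffs (8, 8).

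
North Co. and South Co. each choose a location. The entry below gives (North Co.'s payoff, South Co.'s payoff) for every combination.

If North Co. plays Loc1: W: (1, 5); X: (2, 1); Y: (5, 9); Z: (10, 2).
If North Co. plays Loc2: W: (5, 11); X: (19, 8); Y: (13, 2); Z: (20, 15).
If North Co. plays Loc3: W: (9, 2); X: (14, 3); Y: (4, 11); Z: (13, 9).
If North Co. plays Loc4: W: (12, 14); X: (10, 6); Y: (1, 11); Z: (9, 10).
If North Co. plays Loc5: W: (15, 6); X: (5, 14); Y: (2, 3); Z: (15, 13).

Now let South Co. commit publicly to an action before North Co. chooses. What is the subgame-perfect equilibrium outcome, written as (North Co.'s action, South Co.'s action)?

Solve by backward induction (South Co. leads).
- W: North Co. compares 1, 5, 9, 12, 15 and picks Loc5; South Co. would get 6.
- X: North Co. compares 2, 19, 14, 10, 5 and picks Loc2; South Co. would get 8.
- Y: North Co. compares 5, 13, 4, 1, 2 and picks Loc2; South Co. would get 2.
- Z: North Co. compares 10, 20, 13, 9, 15 and picks Loc2; South Co. would get 15.
Among 6, 8, 2, 15, the best is 15 at Z. Subgame-perfect outcome: (Loc2, Z) with payoffs (20, 15).

(Loc2, Z)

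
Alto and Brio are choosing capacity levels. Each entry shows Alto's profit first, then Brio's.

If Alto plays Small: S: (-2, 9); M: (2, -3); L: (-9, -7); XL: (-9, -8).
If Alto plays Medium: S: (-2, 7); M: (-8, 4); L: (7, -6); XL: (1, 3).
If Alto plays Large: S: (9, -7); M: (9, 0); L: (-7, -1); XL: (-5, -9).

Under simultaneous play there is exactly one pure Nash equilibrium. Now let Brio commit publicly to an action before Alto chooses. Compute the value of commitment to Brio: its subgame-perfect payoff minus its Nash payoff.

Alto best-responds to each possible Brio move:
- S: BR = Large, leader payoff -7.
- M: BR = Large, leader payoff 0.
- L: BR = Medium, leader payoff -6.
- XL: BR = Medium, leader payoff 3.
Maximizing over -7, 0, -6, 3, Brio chooses XL. Subgame-perfect outcome: (Medium, XL) with payoffs (1, 3).
Now find the simultaneous Nash equilibrium.
Alto's best replies: S→Large; M→Large; L→Medium; XL→Medium.
Brio's best replies: Small→S; Medium→S; Large→M.
Only (Large, M) has each player best-responding; Nash payoffs (9, 0).
Brio's commitment gain: 3 − 0 = 3.

3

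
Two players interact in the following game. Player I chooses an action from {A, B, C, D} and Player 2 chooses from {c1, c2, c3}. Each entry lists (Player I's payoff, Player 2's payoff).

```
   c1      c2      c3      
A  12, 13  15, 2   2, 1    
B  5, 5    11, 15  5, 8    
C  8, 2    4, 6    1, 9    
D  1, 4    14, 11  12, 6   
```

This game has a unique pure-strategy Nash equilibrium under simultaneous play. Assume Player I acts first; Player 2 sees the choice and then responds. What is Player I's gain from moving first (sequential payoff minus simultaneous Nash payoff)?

2

Backward induction with Player I moving first.
- A: Player 2 compares 13, 2, 1 and picks c1; Player I would get 12.
- B: Player 2 compares 5, 15, 8 and picks c2; Player I would get 11.
- C: Player 2 compares 2, 6, 9 and picks c3; Player I would get 1.
- D: Player 2 compares 4, 11, 6 and picks c2; Player I would get 14.
Player I's induced payoffs are 12, 11, 1, 14, so Player I commits to D. Subgame-perfect outcome: (D, c2) with payoffs (14, 11).
For the simultaneous game, intersect best replies.
Player I's best replies: c1→A; c2→A; c3→D.
Player 2's best replies: A→c1; B→c2; C→c3; D→c2.
Only (A, c1) has each player best-responding; Nash payoffs (12, 13).
Player I's commitment gain: 14 − 12 = 2.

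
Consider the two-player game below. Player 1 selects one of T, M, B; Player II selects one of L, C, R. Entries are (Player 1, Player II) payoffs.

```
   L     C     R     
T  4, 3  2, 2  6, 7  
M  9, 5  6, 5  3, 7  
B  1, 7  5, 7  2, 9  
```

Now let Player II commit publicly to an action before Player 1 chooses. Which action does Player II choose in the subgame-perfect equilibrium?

Backward induction with Player II moving first.
- L → Player 1 plays M (best of 4, 9, 1); Player II gets 5.
- C → Player 1 plays M (best of 2, 6, 5); Player II gets 5.
- R → Player 1 plays T (best of 6, 3, 2); Player II gets 7.
Maximizing over 5, 5, 7, Player II chooses R. Subgame-perfect outcome: (T, R) with payoffs (6, 7).

R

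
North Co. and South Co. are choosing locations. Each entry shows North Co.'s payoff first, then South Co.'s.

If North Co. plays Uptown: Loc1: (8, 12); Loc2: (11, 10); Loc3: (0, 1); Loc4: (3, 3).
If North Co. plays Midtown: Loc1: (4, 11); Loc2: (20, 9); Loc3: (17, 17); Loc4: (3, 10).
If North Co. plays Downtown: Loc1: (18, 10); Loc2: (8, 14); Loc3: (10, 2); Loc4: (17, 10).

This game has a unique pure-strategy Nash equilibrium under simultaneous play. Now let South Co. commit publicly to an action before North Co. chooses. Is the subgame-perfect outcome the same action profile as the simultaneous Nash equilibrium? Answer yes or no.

North Co. best-responds to each possible South Co. move:
- Loc1: North Co. compares 8, 4, 18 and picks Downtown; South Co. would get 10.
- Loc2: North Co. compares 11, 20, 8 and picks Midtown; South Co. would get 9.
- Loc3: North Co. compares 0, 17, 10 and picks Midtown; South Co. would get 17.
- Loc4: North Co. compares 3, 3, 17 and picks Downtown; South Co. would get 10.
South Co.'s induced payoffs are 10, 9, 17, 10, so South Co. commits to Loc3. Subgame-perfect outcome: (Midtown, Loc3) with payoffs (17, 17).
For the simultaneous game, intersect best replies.
North Co.'s best replies: Loc1→Downtown; Loc2→Midtown; Loc3→Midtown; Loc4→Downtown.
South Co.'s best replies: Uptown→Loc1; Midtown→Loc3; Downtown→Loc2.
Only (Midtown, Loc3) has each player best-responding; Nash payoffs (17, 17).
Sequential outcome (Midtown, Loc3) coincides with the Nash profile (Midtown, Loc3).

yes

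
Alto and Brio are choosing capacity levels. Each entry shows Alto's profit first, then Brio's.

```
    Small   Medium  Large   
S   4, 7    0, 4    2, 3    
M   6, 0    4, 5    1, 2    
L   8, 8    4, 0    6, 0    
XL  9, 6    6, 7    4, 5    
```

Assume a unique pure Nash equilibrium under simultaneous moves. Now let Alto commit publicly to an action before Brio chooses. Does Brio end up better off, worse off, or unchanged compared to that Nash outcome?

Backward induction with Alto moving first.
- S: Brio compares 7, 4, 3 and picks Small; Alto would get 4.
- M: Brio compares 0, 5, 2 and picks Medium; Alto would get 4.
- L: Brio compares 8, 0, 0 and picks Small; Alto would get 8.
- XL: Brio compares 6, 7, 5 and picks Medium; Alto would get 6.
Among 4, 4, 8, 6, the best is 8 at L. Subgame-perfect outcome: (L, Small) with payoffs (8, 8).
Now find the simultaneous Nash equilibrium.
Alto's best replies: Small→XL; Medium→XL; Large→L.
Brio's best replies: S→Small; M→Medium; L→Small; XL→Medium.
The unique mutual best reply is (XL, Medium), giving (6, 7).
Brio earns 8 sequentially versus 7 at the Nash outcome: better off.

better off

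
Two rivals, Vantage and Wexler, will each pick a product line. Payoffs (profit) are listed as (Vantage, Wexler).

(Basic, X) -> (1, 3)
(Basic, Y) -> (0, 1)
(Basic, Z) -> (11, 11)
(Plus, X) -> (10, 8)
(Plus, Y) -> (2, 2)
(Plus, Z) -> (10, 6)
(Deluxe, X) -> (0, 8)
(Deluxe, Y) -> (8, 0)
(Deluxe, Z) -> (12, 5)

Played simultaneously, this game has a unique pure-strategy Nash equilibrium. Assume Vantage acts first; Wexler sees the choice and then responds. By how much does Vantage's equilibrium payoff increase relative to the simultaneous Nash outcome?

1

Work backward from Wexler's decision.
- Basic: BR = Z, leader payoff 11.
- Plus: BR = X, leader payoff 10.
- Deluxe: BR = X, leader payoff 0.
Maximizing over 11, 10, 0, Vantage chooses Basic. Subgame-perfect outcome: (Basic, Z) with payoffs (11, 11).
Under simultaneous play:
Vantage's best replies: X→Plus; Y→Deluxe; Z→Deluxe.
Wexler's best replies: Basic→Z; Plus→X; Deluxe→X.
The unique mutual best reply is (Plus, X), giving (10, 8).
Vantage's commitment gain: 11 − 10 = 1.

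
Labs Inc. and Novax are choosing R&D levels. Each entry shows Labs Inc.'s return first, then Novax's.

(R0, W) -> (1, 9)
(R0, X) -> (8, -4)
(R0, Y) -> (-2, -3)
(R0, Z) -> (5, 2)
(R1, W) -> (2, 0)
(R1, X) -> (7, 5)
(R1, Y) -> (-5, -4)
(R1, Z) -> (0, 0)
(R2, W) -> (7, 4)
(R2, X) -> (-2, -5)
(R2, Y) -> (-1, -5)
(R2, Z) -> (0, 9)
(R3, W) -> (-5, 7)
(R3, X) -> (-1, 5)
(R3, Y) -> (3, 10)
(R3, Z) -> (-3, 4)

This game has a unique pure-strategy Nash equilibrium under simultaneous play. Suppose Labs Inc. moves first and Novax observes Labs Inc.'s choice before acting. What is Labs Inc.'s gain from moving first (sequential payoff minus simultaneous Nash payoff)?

4

Backward induction with Labs Inc. moving first.
- R0: BR = W, leader payoff 1.
- R1: BR = X, leader payoff 7.
- R2: BR = Z, leader payoff 0.
- R3: BR = Y, leader payoff 3.
Among 1, 7, 0, 3, the best is 7 at R1. Subgame-perfect outcome: (R1, X) with payoffs (7, 5).
For the simultaneous game, intersect best replies.
Labs Inc.'s best replies: W→R2; X→R0; Y→R3; Z→R0.
Novax's best replies: R0→W; R1→X; R2→Z; R3→Y.
The unique mutual best reply is (R3, Y), giving (3, 10).
Labs Inc.'s commitment gain: 7 − 3 = 4.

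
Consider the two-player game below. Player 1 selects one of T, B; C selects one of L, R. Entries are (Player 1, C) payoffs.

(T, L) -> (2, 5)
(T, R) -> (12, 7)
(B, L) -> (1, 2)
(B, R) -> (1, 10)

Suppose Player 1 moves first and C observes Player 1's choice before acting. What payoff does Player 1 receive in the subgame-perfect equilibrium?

12

C best-responds to each possible Player 1 move:
- T → C plays R (best of 5, 7); Player 1 gets 12.
- B → C plays R (best of 2, 10); Player 1 gets 1.
Maximizing over 12, 1, Player 1 chooses T. Subgame-perfect outcome: (T, R) with payoffs (12, 7).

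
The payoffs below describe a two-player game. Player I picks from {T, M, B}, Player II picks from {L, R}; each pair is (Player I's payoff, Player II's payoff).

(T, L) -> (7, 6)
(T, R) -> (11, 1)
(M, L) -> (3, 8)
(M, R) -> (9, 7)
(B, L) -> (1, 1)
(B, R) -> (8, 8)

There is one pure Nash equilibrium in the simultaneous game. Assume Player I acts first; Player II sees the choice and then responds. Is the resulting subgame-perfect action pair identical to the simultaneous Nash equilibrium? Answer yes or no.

no

Backward induction with Player I moving first.
- T → Player II plays L (best of 6, 1); Player I gets 7.
- M → Player II plays L (best of 8, 7); Player I gets 3.
- B → Player II plays R (best of 1, 8); Player I gets 8.
Player I's induced payoffs are 7, 3, 8, so Player I commits to B. Subgame-perfect outcome: (B, R) with payoffs (8, 8).
For the simultaneous game, intersect best replies.
Player I's best replies: L→T; R→T.
Player II's best replies: T→L; M→L; B→R.
Only (T, L) has each player best-responding; Nash payoffs (7, 6).
Sequential outcome (B, R) differs from the Nash profile (T, L).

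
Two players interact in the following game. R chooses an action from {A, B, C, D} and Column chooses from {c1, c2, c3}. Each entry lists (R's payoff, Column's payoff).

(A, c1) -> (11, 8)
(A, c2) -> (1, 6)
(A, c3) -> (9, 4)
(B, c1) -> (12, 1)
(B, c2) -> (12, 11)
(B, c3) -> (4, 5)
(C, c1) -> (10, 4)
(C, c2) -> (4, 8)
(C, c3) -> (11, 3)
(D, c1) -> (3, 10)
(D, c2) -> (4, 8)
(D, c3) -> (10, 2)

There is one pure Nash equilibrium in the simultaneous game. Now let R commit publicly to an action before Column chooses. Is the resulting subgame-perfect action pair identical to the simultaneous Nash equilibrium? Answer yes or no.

Solve by backward induction (R leads).
- A → Column plays c1 (best of 8, 6, 4); R gets 11.
- B → Column plays c2 (best of 1, 11, 5); R gets 12.
- C → Column plays c2 (best of 4, 8, 3); R gets 4.
- D → Column plays c1 (best of 10, 8, 2); R gets 3.
R's induced payoffs are 11, 12, 4, 3, so R commits to B. Subgame-perfect outcome: (B, c2) with payoffs (12, 11).
Now find the simultaneous Nash equilibrium.
R's best replies: c1→B; c2→B; c3→C.
Column's best replies: A→c1; B→c2; C→c2; D→c1.
The unique mutual best reply is (B, c2), giving (12, 11).
Sequential outcome (B, c2) coincides with the Nash profile (B, c2).

yes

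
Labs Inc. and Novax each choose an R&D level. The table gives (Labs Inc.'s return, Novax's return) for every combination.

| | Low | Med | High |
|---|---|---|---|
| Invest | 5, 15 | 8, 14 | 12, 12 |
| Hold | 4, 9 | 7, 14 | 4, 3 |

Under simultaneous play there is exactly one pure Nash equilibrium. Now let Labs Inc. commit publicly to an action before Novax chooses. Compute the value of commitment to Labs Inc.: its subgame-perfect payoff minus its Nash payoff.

2

Novax best-responds to each possible Labs Inc. move:
- Invest: BR = Low, leader payoff 5.
- Hold: BR = Med, leader payoff 7.
Maximizing over 5, 7, Labs Inc. chooses Hold. Subgame-perfect outcome: (Hold, Med) with payoffs (7, 14).
For the simultaneous game, intersect best replies.
Labs Inc.'s best replies: Low→Invest; Med→Invest; High→Invest.
Novax's best replies: Invest→Low; Hold→Med.
The unique mutual best reply is (Invest, Low), giving (5, 15).
Labs Inc.'s commitment gain: 7 − 5 = 2.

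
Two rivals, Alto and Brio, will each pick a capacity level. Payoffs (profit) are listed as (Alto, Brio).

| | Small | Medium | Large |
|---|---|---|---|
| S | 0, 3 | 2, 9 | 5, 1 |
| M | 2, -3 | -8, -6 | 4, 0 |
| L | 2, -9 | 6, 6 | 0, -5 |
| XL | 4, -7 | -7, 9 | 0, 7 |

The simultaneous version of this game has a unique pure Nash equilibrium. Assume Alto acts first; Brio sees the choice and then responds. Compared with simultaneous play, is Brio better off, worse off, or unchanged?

unchanged

Brio best-responds to each possible Alto move:
- S: Brio compares 3, 9, 1 and picks Medium; Alto would get 2.
- M: Brio compares -3, -6, 0 and picks Large; Alto would get 4.
- L: Brio compares -9, 6, -5 and picks Medium; Alto would get 6.
- XL: Brio compares -7, 9, 7 and picks Medium; Alto would get -7.
Alto's induced payoffs are 2, 4, 6, -7, so Alto commits to L. Subgame-perfect outcome: (L, Medium) with payoffs (6, 6).
Now find the simultaneous Nash equilibrium.
Alto's best replies: Small→XL; Medium→L; Large→S.
Brio's best replies: S→Medium; M→Large; L→Medium; XL→Medium.
Only (L, Medium) has each player best-responding; Nash payoffs (6, 6).
Brio earns 6 sequentially versus 6 at the Nash outcome: unchanged.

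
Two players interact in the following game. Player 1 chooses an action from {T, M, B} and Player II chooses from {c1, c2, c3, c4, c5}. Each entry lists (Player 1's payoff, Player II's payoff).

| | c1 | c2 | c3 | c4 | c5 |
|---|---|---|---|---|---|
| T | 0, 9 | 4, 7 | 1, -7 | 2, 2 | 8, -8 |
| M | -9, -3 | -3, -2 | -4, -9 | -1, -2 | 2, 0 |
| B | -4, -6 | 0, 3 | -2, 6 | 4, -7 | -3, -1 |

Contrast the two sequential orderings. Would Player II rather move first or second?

first

If Player 1 leads: Player II's best replies are T→c1, M→c5, B→c3; Player 1's induced payoffs 0, 2, -2; outcome (M, c5), payoffs (2, 0).
If Player II leads: Player 1's best replies are c1→T, c2→T, c3→T, c4→B, c5→T; Player II's induced payoffs 9, 7, -7, -7, -8; outcome (T, c1), payoffs (0, 9).
Player II gets 9 moving first and 0 moving second, so Player II prefers to move first.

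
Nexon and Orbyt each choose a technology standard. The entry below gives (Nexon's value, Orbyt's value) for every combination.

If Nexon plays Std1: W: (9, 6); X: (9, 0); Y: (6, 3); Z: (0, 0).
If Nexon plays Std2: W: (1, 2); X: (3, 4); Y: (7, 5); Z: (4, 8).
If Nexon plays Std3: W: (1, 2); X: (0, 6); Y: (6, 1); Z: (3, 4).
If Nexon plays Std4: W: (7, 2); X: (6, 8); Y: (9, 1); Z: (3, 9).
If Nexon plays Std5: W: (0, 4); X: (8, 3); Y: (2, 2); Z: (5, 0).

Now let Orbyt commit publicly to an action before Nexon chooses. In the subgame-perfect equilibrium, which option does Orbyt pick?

W

Work backward from Nexon's decision.
- W: BR = Std1, leader payoff 6.
- X: BR = Std1, leader payoff 0.
- Y: BR = Std4, leader payoff 1.
- Z: BR = Std5, leader payoff 0.
Orbyt's induced payoffs are 6, 0, 1, 0, so Orbyt commits to W. Subgame-perfect outcome: (Std1, W) with payoffs (9, 6).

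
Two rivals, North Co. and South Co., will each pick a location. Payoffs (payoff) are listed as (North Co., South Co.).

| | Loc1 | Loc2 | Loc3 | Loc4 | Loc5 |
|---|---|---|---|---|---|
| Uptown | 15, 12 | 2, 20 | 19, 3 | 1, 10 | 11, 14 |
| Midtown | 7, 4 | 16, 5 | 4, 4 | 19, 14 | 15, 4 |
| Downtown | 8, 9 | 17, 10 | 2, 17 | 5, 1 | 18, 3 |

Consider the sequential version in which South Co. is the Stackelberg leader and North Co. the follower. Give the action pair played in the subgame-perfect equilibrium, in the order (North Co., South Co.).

North Co. best-responds to each possible South Co. move:
- Loc1: BR = Uptown, leader payoff 12.
- Loc2: BR = Downtown, leader payoff 10.
- Loc3: BR = Uptown, leader payoff 3.
- Loc4: BR = Midtown, leader payoff 14.
- Loc5: BR = Downtown, leader payoff 3.
Maximizing over 12, 10, 3, 14, 3, South Co. chooses Loc4. Subgame-perfect outcome: (Midtown, Loc4) with payoffs (19, 14).

(Midtown, Loc4)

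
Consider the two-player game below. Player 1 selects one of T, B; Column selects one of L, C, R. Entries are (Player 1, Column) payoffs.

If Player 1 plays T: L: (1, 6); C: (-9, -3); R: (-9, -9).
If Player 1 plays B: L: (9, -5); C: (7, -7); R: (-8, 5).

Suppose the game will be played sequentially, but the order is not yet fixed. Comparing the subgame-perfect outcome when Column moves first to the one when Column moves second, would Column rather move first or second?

If Player 1 leads: Column's best replies are T→L, B→R; Player 1's induced payoffs 1, -8; outcome (T, L), payoffs (1, 6).
If Column leads: Player 1's best replies are L→B, C→B, R→B; Column's induced payoffs -5, -7, 5; outcome (B, R), payoffs (-8, 5).
Column gets 5 moving first and 6 moving second, so Column prefers to move second.

second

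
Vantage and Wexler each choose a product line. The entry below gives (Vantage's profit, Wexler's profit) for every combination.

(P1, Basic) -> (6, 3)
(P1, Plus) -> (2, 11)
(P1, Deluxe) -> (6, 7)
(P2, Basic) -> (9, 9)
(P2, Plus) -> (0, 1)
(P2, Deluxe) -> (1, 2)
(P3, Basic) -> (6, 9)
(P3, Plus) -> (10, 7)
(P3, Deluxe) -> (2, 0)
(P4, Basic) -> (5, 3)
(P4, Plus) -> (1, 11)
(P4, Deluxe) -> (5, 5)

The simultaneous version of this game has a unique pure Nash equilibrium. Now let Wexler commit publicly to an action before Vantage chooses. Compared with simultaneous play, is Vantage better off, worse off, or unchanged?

Vantage best-responds to each possible Wexler move:
- Basic: Vantage compares 6, 9, 6, 5 and picks P2; Wexler would get 9.
- Plus: Vantage compares 2, 0, 10, 1 and picks P3; Wexler would get 7.
- Deluxe: Vantage compares 6, 1, 2, 5 and picks P1; Wexler would get 7.
Wexler's induced payoffs are 9, 7, 7, so Wexler commits to Basic. Subgame-perfect outcome: (P2, Basic) with payoffs (9, 9).
Under simultaneous play:
Vantage's best replies: Basic→P2; Plus→P3; Deluxe→P1.
Wexler's best replies: P1→Plus; P2→Basic; P3→Basic; P4→Plus.
The unique mutual best reply is (P2, Basic), giving (9, 9).
Vantage earns 9 sequentially versus 9 at the Nash outcome: unchanged.

unchanged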